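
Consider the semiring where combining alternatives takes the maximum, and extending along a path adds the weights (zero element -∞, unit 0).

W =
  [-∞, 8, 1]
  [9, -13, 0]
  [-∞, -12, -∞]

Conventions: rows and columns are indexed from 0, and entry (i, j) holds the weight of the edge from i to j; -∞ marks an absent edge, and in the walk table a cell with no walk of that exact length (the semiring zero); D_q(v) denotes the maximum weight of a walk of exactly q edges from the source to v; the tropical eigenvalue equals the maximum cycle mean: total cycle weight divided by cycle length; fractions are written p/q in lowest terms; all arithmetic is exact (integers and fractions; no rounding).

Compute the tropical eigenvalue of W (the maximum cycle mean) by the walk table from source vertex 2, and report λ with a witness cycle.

q=0: [-∞, -∞, 0]
q=1: [-∞, -12, -∞]
q=2: [-3, -25, -12]
q=3: [-16, 5, -2]
Optimal cycle mean attained by: cycle 0->1->0, total 8 + 9, length 2.
Answer: λ = 17/2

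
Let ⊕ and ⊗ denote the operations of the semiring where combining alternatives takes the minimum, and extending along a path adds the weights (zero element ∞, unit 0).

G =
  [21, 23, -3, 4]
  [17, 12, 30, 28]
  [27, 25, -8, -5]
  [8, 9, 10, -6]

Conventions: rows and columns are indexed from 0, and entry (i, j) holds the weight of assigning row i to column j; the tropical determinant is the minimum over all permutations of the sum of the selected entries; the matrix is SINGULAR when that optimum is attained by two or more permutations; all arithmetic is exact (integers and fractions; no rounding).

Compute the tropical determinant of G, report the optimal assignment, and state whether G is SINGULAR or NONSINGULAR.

σ = (0, 1, 2, 3): 21 + 12 + (-8) + (-6) = 19
σ = (0, 1, 3, 2): 21 + 12 + (-5) + 10 = 38
σ = (0, 2, 1, 3): 21 + 30 + 25 + (-6) = 70
σ = (0, 2, 3, 1): 21 + 30 + (-5) + 9 = 55
σ = (0, 3, 1, 2): 21 + 28 + 25 + 10 = 84
σ = (0, 3, 2, 1): 21 + 28 + (-8) + 9 = 50
σ = (1, 0, 2, 3): 23 + 17 + (-8) + (-6) = 26
σ = (1, 0, 3, 2): 23 + 17 + (-5) + 10 = 45
σ = (1, 2, 0, 3): 23 + 30 + 27 + (-6) = 74
σ = (1, 2, 3, 0): 23 + 30 + (-5) + 8 = 56
σ = (1, 3, 0, 2): 23 + 28 + 27 + 10 = 88
σ = (1, 3, 2, 0): 23 + 28 + (-8) + 8 = 51
σ = (2, 0, 1, 3): (-3) + 17 + 25 + (-6) = 33
σ = (2, 0, 3, 1): (-3) + 17 + (-5) + 9 = 18
σ = (2, 1, 0, 3): (-3) + 12 + 27 + (-6) = 30
σ = (2, 1, 3, 0): (-3) + 12 + (-5) + 8 = 12
σ = (2, 3, 0, 1): (-3) + 28 + 27 + 9 = 61
σ = (2, 3, 1, 0): (-3) + 28 + 25 + 8 = 58
σ = (3, 0, 1, 2): 4 + 17 + 25 + 10 = 56
σ = (3, 0, 2, 1): 4 + 17 + (-8) + 9 = 22
σ = (3, 1, 0, 2): 4 + 12 + 27 + 10 = 53
σ = (3, 1, 2, 0): 4 + 12 + (-8) + 8 = 16
σ = (3, 2, 0, 1): 4 + 30 + 27 + 9 = 70
σ = (3, 2, 1, 0): 4 + 30 + 25 + 8 = 67
Optimal value attained by: σ = (2, 1, 3, 0).
Answer: det⊕(G) = 12; verdict: NONSINGULAR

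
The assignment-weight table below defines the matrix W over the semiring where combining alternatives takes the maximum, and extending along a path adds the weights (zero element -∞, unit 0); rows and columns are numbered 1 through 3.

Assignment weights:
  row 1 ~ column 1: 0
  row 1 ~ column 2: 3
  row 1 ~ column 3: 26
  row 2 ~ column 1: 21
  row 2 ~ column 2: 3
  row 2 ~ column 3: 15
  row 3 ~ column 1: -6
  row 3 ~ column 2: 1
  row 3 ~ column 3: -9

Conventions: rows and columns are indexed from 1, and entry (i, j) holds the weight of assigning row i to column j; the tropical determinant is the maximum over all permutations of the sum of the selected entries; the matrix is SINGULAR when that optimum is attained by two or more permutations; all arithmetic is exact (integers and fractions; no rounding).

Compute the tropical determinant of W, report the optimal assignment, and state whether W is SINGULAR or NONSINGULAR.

σ = (1, 2, 3): 0 + 3 + (-9) = -6
σ = (1, 3, 2): 0 + 15 + 1 = 16
σ = (2, 1, 3): 3 + 21 + (-9) = 15
σ = (2, 3, 1): 3 + 15 + (-6) = 12
σ = (3, 1, 2): 26 + 21 + 1 = 48
σ = (3, 2, 1): 26 + 3 + (-6) = 23
Optimal value attained by: σ = (3, 1, 2).
Answer: det⊕(W) = 48; verdict: NONSINGULAR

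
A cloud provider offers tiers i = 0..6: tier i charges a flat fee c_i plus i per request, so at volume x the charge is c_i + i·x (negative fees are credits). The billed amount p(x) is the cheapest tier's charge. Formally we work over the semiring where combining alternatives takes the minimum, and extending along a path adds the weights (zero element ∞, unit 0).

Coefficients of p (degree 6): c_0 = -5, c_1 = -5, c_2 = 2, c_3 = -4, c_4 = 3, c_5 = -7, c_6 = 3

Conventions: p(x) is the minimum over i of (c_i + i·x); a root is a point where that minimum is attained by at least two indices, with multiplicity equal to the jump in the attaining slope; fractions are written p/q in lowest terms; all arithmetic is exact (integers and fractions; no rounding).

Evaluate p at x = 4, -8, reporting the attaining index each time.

p(4) = min(-5+0·4=-5, -5+1·4=-1, 2+2·4=10, -4+3·4=8, 3+4·4=19, -7+5·4=13, 3+6·4=27) = -5 (attained by i=0)
p(-8) = min(-5+0·(-8)=-5, -5+1·(-8)=-13, 2+2·(-8)=-14, -4+3·(-8)=-28, 3+4·(-8)=-29, -7+5·(-8)=-47, 3+6·(-8)=-45) = -47 (attained by i=5)
Answer: p(4) = -5; p(-8) = -47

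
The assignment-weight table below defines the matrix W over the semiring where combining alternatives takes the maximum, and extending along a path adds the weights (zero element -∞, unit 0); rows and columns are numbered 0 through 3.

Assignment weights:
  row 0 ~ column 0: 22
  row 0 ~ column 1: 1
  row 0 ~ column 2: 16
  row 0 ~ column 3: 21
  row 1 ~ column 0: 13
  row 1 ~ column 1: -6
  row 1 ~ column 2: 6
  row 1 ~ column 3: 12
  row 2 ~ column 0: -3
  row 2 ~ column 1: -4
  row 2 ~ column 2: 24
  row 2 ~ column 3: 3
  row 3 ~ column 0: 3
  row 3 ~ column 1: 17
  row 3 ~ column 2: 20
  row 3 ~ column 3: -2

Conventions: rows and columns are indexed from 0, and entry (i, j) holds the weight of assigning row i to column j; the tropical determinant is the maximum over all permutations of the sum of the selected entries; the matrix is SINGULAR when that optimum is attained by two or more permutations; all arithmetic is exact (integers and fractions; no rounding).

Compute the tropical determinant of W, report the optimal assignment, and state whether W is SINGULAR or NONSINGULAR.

σ = (0, 1, 2, 3): 22 + (-6) + 24 + (-2) = 38
σ = (0, 1, 3, 2): 22 + (-6) + 3 + 20 = 39
σ = (0, 2, 1, 3): 22 + 6 + (-4) + (-2) = 22
σ = (0, 2, 3, 1): 22 + 6 + 3 + 17 = 48
σ = (0, 3, 1, 2): 22 + 12 + (-4) + 20 = 50
σ = (0, 3, 2, 1): 22 + 12 + 24 + 17 = 75
σ = (1, 0, 2, 3): 1 + 13 + 24 + (-2) = 36
σ = (1, 0, 3, 2): 1 + 13 + 3 + 20 = 37
σ = (1, 2, 0, 3): 1 + 6 + (-3) + (-2) = 2
σ = (1, 2, 3, 0): 1 + 6 + 3 + 3 = 13
σ = (1, 3, 0, 2): 1 + 12 + (-3) + 20 = 30
σ = (1, 3, 2, 0): 1 + 12 + 24 + 3 = 40
σ = (2, 0, 1, 3): 16 + 13 + (-4) + (-2) = 23
σ = (2, 0, 3, 1): 16 + 13 + 3 + 17 = 49
σ = (2, 1, 0, 3): 16 + (-6) + (-3) + (-2) = 5
σ = (2, 1, 3, 0): 16 + (-6) + 3 + 3 = 16
σ = (2, 3, 0, 1): 16 + 12 + (-3) + 17 = 42
σ = (2, 3, 1, 0): 16 + 12 + (-4) + 3 = 27
σ = (3, 0, 1, 2): 21 + 13 + (-4) + 20 = 50
σ = (3, 0, 2, 1): 21 + 13 + 24 + 17 = 75
σ = (3, 1, 0, 2): 21 + (-6) + (-3) + 20 = 32
σ = (3, 1, 2, 0): 21 + (-6) + 24 + 3 = 42
σ = (3, 2, 0, 1): 21 + 6 + (-3) + 17 = 41
σ = (3, 2, 1, 0): 21 + 6 + (-4) + 3 = 26
Optimal value attained by: σ = (0, 3, 2, 1).
Answer: det⊕(W) = 75; verdict: SINGULAR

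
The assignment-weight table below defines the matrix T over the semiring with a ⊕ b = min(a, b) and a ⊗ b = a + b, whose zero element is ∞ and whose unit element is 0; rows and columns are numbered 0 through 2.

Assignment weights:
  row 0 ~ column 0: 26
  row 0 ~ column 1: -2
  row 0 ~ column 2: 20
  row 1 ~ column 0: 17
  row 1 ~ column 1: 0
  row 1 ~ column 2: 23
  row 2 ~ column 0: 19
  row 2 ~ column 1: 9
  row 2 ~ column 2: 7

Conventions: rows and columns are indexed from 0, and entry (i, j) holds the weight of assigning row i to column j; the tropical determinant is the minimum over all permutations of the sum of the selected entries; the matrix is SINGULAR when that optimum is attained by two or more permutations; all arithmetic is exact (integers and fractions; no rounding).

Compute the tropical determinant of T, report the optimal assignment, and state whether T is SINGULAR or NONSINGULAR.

σ = (0, 1, 2): 26 + 0 + 7 = 33
σ = (0, 2, 1): 26 + 23 + 9 = 58
σ = (1, 0, 2): (-2) + 17 + 7 = 22
σ = (1, 2, 0): (-2) + 23 + 19 = 40
σ = (2, 0, 1): 20 + 17 + 9 = 46
σ = (2, 1, 0): 20 + 0 + 19 = 39
Optimal value attained by: σ = (1, 0, 2).
Answer: det⊕(T) = 22; verdict: NONSINGULAR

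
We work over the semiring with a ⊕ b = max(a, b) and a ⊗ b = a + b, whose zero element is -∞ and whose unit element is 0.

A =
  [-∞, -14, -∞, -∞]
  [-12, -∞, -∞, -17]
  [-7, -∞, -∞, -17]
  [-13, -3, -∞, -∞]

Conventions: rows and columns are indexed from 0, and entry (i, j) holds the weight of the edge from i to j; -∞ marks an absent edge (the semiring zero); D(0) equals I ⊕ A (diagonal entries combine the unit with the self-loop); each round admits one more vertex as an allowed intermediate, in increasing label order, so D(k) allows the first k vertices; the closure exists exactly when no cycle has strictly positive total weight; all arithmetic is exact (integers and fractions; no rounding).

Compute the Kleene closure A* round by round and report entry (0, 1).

D(0):
  [0, -14, -∞, -∞]
  [-12, 0, -∞, -17]
  [-7, -∞, 0, -17]
  [-13, -3, -∞, 0]
D(1):
  [0, -14, -∞, -∞]
  [-12, 0, -∞, -17]
  [-7, -21, 0, -17]
  [-13, -3, -∞, 0]
D(2):
  [0, -14, -∞, -31]
  [-12, 0, -∞, -17]
  [-7, -21, 0, -17]
  [-13, -3, -∞, 0]
D(3):
  [0, -14, -∞, -31]
  [-12, 0, -∞, -17]
  [-7, -21, 0, -17]
  [-13, -3, -∞, 0]
D(4):
  [0, -14, -∞, -31]
  [-12, 0, -∞, -17]
  [-7, -20, 0, -17]
  [-13, -3, -∞, 0]
Answer: A*[0][1] = -14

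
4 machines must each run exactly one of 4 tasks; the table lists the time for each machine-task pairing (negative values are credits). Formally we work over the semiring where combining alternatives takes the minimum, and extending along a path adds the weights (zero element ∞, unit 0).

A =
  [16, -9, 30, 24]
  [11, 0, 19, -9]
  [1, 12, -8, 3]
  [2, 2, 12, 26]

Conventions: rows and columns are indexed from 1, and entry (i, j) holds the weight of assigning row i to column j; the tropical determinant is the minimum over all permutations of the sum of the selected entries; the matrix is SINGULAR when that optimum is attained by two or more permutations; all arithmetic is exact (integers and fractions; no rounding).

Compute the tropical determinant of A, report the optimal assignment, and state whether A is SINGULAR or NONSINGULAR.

σ = (1, 2, 3, 4): 16 + 0 + (-8) + 26 = 34
σ = (1, 2, 4, 3): 16 + 0 + 3 + 12 = 31
σ = (1, 3, 2, 4): 16 + 19 + 12 + 26 = 73
σ = (1, 3, 4, 2): 16 + 19 + 3 + 2 = 40
σ = (1, 4, 2, 3): 16 + (-9) + 12 + 12 = 31
σ = (1, 4, 3, 2): 16 + (-9) + (-8) + 2 = 1
σ = (2, 1, 3, 4): (-9) + 11 + (-8) + 26 = 20
σ = (2, 1, 4, 3): (-9) + 11 + 3 + 12 = 17
σ = (2, 3, 1, 4): (-9) + 19 + 1 + 26 = 37
σ = (2, 3, 4, 1): (-9) + 19 + 3 + 2 = 15
σ = (2, 4, 1, 3): (-9) + (-9) + 1 + 12 = -5
σ = (2, 4, 3, 1): (-9) + (-9) + (-8) + 2 = -24
σ = (3, 1, 2, 4): 30 + 11 + 12 + 26 = 79
σ = (3, 1, 4, 2): 30 + 11 + 3 + 2 = 46
σ = (3, 2, 1, 4): 30 + 0 + 1 + 26 = 57
σ = (3, 2, 4, 1): 30 + 0 + 3 + 2 = 35
σ = (3, 4, 1, 2): 30 + (-9) + 1 + 2 = 24
σ = (3, 4, 2, 1): 30 + (-9) + 12 + 2 = 35
σ = (4, 1, 2, 3): 24 + 11 + 12 + 12 = 59
σ = (4, 1, 3, 2): 24 + 11 + (-8) + 2 = 29
σ = (4, 2, 1, 3): 24 + 0 + 1 + 12 = 37
σ = (4, 2, 3, 1): 24 + 0 + (-8) + 2 = 18
σ = (4, 3, 1, 2): 24 + 19 + 1 + 2 = 46
σ = (4, 3, 2, 1): 24 + 19 + 12 + 2 = 57
Optimal value attained by: σ = (2, 4, 3, 1).
Answer: det⊕(A) = -24; verdict: NONSINGULAR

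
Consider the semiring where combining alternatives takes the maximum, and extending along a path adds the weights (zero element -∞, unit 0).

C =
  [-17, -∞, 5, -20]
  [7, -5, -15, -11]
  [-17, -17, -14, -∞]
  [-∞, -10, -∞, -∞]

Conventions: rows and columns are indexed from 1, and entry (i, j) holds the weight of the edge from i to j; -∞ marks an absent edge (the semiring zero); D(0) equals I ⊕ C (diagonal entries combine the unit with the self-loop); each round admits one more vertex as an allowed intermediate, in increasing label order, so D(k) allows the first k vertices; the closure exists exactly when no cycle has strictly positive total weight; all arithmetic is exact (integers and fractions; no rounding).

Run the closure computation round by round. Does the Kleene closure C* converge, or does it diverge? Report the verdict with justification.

D(0):
  [0, -∞, 5, -20]
  [7, 0, -15, -11]
  [-17, -17, 0, -∞]
  [-∞, -10, -∞, 0]
D(1):
  [0, -∞, 5, -20]
  [7, 0, 12, -11]
  [-17, -17, 0, -37]
  [-∞, -10, -∞, 0]
D(2):
  [0, -∞, 5, -20]
  [7, 0, 12, -11]
  [-10, -17, 0, -28]
  [-3, -10, 2, 0]
D(3):
  [0, -12, 5, -20]
  [7, 0, 12, -11]
  [-10, -17, 0, -28]
  [-3, -10, 2, 0]
D(4):
  [0, -12, 5, -20]
  [7, 0, 12, -11]
  [-10, -17, 0, -28]
  [-3, -10, 2, 0]
Key observation: every diagonal entry stays at the unit through all rounds, so no improving cycle exists.
Answer: CONVERGES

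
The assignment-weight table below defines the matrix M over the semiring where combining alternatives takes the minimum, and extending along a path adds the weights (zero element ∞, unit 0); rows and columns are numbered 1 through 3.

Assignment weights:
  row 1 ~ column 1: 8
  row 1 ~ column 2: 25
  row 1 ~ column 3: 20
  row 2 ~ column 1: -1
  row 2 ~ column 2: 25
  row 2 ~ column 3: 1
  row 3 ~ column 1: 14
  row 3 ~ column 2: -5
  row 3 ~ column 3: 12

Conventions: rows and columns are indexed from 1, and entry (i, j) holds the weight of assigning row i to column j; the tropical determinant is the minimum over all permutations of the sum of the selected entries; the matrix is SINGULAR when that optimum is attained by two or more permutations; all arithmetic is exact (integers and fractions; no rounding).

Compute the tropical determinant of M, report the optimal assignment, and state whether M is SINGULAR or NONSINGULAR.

σ = (1, 2, 3): 8 + 25 + 12 = 45
σ = (1, 3, 2): 8 + 1 + (-5) = 4
σ = (2, 1, 3): 25 + (-1) + 12 = 36
σ = (2, 3, 1): 25 + 1 + 14 = 40
σ = (3, 1, 2): 20 + (-1) + (-5) = 14
σ = (3, 2, 1): 20 + 25 + 14 = 59
Optimal value attained by: σ = (1, 3, 2).
Answer: det⊕(M) = 4; verdict: NONSINGULAR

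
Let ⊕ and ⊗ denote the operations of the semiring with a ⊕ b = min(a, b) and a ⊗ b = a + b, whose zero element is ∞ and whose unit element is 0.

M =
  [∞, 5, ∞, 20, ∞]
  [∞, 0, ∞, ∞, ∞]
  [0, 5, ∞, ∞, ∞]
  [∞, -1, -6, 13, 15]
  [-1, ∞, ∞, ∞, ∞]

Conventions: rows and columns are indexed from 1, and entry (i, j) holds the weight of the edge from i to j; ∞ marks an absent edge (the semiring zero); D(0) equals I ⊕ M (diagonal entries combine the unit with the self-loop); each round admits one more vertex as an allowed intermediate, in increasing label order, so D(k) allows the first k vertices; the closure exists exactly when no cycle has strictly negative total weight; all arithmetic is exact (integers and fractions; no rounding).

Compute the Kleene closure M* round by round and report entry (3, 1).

D(0):
  [0, 5, ∞, 20, ∞]
  [∞, 0, ∞, ∞, ∞]
  [0, 5, 0, ∞, ∞]
  [∞, -1, -6, 0, 15]
  [-1, ∞, ∞, ∞, 0]
D(1):
  [0, 5, ∞, 20, ∞]
  [∞, 0, ∞, ∞, ∞]
  [0, 5, 0, 20, ∞]
  [∞, -1, -6, 0, 15]
  [-1, 4, ∞, 19, 0]
D(2):
  [0, 5, ∞, 20, ∞]
  [∞, 0, ∞, ∞, ∞]
  [0, 5, 0, 20, ∞]
  [∞, -1, -6, 0, 15]
  [-1, 4, ∞, 19, 0]
D(3):
  [0, 5, ∞, 20, ∞]
  [∞, 0, ∞, ∞, ∞]
  [0, 5, 0, 20, ∞]
  [-6, -1, -6, 0, 15]
  [-1, 4, ∞, 19, 0]
D(4):
  [0, 5, 14, 20, 35]
  [∞, 0, ∞, ∞, ∞]
  [0, 5, 0, 20, 35]
  [-6, -1, -6, 0, 15]
  [-1, 4, 13, 19, 0]
D(5):
  [0, 5, 14, 20, 35]
  [∞, 0, ∞, ∞, ∞]
  [0, 5, 0, 20, 35]
  [-6, -1, -6, 0, 15]
  [-1, 4, 13, 19, 0]
Answer: M*[3][1] = 0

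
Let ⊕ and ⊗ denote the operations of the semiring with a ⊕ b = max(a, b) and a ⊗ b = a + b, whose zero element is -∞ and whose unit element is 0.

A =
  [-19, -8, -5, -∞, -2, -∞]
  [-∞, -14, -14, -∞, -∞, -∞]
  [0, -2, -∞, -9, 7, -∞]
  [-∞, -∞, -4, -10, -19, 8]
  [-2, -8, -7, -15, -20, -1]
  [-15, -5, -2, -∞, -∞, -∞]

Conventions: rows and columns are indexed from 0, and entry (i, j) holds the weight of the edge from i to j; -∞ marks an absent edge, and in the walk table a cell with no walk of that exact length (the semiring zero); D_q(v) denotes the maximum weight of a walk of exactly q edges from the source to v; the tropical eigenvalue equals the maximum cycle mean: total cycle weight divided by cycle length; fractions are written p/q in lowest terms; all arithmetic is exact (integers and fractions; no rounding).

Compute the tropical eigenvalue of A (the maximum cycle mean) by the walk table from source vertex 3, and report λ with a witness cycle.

q=0: [-∞, -∞, -∞, 0, -∞, -∞]
q=1: [-∞, -∞, -4, -10, -19, 8]
q=2: [-4, 3, 6, -13, 3, -2]
q=3: [6, 4, -4, -3, 13, 2]
q=4: [11, 5, 6, -2, 4, 12]
q=5: [6, 7, 10, -3, 13, 6]
q=6: [11, 8, 6, 1, 17, 12]
Optimal cycle mean attained by: cycle 2->4->5->2, total 7 + (-1) + (-2), length 3.
Answer: λ = 4/3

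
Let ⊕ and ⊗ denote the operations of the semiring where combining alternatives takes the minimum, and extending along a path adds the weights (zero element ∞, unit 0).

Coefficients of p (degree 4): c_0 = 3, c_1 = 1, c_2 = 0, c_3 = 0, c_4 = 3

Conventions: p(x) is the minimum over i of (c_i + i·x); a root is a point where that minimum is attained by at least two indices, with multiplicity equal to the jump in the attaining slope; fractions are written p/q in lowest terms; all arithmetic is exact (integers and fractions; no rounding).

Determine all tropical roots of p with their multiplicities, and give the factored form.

hull edge (i=0, c=3) to (i=1, c=1): slope -2, span 1
hull edge (i=1, c=1) to (i=2, c=0): slope -1, span 1
hull edge (i=2, c=0) to (i=3, c=0): slope 0, span 1
hull edge (i=3, c=0) to (i=4, c=3): slope 3, span 1
Factored form: p(x) = 3 ⊗ (x ⊕ (-3)) ⊗ (x ⊕ 0) ⊗ (x ⊕ 1) ⊗ (x ⊕ 2)
Answer: roots = -3 (mult 1), 0 (mult 1), 1 (mult 1), 2 (mult 1)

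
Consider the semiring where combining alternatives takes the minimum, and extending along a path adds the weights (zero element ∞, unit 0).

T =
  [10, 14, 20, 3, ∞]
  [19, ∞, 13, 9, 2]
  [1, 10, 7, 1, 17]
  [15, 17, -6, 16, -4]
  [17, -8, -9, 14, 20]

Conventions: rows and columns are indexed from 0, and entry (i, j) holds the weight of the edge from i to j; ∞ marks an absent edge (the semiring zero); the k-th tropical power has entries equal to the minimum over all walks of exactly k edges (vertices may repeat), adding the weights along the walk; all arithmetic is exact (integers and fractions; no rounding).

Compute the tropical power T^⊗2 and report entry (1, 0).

T^⊗2:
  [18, 20, -3, 13, -1]
  [14, -6, -7, 14, 5]
  [8, 9, -5, 4, -3]
  [-5, -12, -13, -5, 11]
  [-8, 1, -2, -8, -6]
Key observation: the optimum is the walk 1->2->0, with weight 13 + 1 = 14.
Optimal value attained by: walk 1->2->0.
Answer: (T^⊗2)[1][0] = 14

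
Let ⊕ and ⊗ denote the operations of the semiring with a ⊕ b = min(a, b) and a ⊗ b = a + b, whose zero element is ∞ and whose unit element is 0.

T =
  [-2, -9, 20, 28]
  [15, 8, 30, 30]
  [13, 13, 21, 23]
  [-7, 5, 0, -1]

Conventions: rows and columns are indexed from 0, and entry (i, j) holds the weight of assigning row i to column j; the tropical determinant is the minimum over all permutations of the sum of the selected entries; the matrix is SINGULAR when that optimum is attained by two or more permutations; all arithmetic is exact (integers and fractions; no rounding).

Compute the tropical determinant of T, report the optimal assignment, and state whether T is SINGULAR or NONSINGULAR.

σ = (0, 1, 2, 3): (-2) + 8 + 21 + (-1) = 26
σ = (0, 1, 3, 2): (-2) + 8 + 23 + 0 = 29
σ = (0, 2, 1, 3): (-2) + 30 + 13 + (-1) = 40
σ = (0, 2, 3, 1): (-2) + 30 + 23 + 5 = 56
σ = (0, 3, 1, 2): (-2) + 30 + 13 + 0 = 41
σ = (0, 3, 2, 1): (-2) + 30 + 21 + 5 = 54
σ = (1, 0, 2, 3): (-9) + 15 + 21 + (-1) = 26
σ = (1, 0, 3, 2): (-9) + 15 + 23 + 0 = 29
σ = (1, 2, 0, 3): (-9) + 30 + 13 + (-1) = 33
σ = (1, 2, 3, 0): (-9) + 30 + 23 + (-7) = 37
σ = (1, 3, 0, 2): (-9) + 30 + 13 + 0 = 34
σ = (1, 3, 2, 0): (-9) + 30 + 21 + (-7) = 35
σ = (2, 0, 1, 3): 20 + 15 + 13 + (-1) = 47
σ = (2, 0, 3, 1): 20 + 15 + 23 + 5 = 63
σ = (2, 1, 0, 3): 20 + 8 + 13 + (-1) = 40
σ = (2, 1, 3, 0): 20 + 8 + 23 + (-7) = 44
σ = (2, 3, 0, 1): 20 + 30 + 13 + 5 = 68
σ = (2, 3, 1, 0): 20 + 30 + 13 + (-7) = 56
σ = (3, 0, 1, 2): 28 + 15 + 13 + 0 = 56
σ = (3, 0, 2, 1): 28 + 15 + 21 + 5 = 69
σ = (3, 1, 0, 2): 28 + 8 + 13 + 0 = 49
σ = (3, 1, 2, 0): 28 + 8 + 21 + (-7) = 50
σ = (3, 2, 0, 1): 28 + 30 + 13 + 5 = 76
σ = (3, 2, 1, 0): 28 + 30 + 13 + (-7) = 64
Optimal value attained by: σ = (0, 1, 2, 3).
Answer: det⊕(T) = 26; verdict: SINGULAR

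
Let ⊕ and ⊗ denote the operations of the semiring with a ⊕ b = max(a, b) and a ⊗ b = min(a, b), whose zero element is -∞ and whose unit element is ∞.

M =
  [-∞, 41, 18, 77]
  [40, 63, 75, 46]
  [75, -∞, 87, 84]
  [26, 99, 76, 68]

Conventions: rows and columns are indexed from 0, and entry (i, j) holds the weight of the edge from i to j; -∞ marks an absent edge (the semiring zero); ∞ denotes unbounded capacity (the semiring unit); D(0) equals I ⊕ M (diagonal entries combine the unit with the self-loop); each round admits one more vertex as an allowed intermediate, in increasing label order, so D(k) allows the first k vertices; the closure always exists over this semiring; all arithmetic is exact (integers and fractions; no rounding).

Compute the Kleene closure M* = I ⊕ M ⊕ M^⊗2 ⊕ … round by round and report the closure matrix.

D(0):
  [∞, 41, 18, 77]
  [40, ∞, 75, 46]
  [75, -∞, ∞, 84]
  [26, 99, 76, ∞]
D(1):
  [∞, 41, 18, 77]
  [40, ∞, 75, 46]
  [75, 41, ∞, 84]
  [26, 99, 76, ∞]
D(2):
  [∞, 41, 41, 77]
  [40, ∞, 75, 46]
  [75, 41, ∞, 84]
  [40, 99, 76, ∞]
D(3):
  [∞, 41, 41, 77]
  [75, ∞, 75, 75]
  [75, 41, ∞, 84]
  [75, 99, 76, ∞]
D(4):
  [∞, 77, 76, 77]
  [75, ∞, 75, 75]
  [75, 84, ∞, 84]
  [75, 99, 76, ∞]
Answer: M* = [[∞, 77, 76, 77], [75, ∞, 75, 75], [75, 84, ∞, 84], [75, 99, 76, ∞]]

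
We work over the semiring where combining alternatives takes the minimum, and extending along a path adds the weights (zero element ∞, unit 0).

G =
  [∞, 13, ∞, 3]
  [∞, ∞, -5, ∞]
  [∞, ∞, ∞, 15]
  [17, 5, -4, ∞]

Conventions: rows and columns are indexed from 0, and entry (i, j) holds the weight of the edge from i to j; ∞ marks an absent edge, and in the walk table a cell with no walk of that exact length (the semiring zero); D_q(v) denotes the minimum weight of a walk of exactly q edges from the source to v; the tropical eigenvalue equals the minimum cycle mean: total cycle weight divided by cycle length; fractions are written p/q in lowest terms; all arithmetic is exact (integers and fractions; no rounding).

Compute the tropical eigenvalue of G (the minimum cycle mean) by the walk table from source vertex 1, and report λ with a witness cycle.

q=0: [∞, 0, ∞, ∞]
q=1: [∞, ∞, -5, ∞]
q=2: [∞, ∞, ∞, 10]
q=3: [27, 15, 6, ∞]
q=4: [∞, 40, 10, 21]
Optimal cycle mean attained by: cycle 1->2->3->1, total (-5) + 15 + 5, length 3.
Answer: λ = 5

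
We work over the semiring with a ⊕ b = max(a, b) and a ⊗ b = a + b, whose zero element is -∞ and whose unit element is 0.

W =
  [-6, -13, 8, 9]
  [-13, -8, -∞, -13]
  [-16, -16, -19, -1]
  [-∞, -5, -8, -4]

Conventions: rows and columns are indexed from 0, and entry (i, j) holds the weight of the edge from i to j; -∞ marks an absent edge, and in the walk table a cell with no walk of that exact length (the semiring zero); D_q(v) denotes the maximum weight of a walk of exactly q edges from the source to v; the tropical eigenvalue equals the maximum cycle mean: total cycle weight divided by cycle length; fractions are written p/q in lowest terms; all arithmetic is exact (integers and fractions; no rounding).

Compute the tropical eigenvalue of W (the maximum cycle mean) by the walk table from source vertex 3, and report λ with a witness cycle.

q=0: [-∞, -∞, -∞, 0]
q=1: [-∞, -5, -8, -4]
q=2: [-18, -9, -12, -8]
q=3: [-22, -13, -10, -9]
q=4: [-26, -14, -14, -11]
Optimal cycle mean attained by: cycle 0->2->3->1->0, total 8 + (-1) + (-5) + (-13), length 4.
Answer: λ = -11/4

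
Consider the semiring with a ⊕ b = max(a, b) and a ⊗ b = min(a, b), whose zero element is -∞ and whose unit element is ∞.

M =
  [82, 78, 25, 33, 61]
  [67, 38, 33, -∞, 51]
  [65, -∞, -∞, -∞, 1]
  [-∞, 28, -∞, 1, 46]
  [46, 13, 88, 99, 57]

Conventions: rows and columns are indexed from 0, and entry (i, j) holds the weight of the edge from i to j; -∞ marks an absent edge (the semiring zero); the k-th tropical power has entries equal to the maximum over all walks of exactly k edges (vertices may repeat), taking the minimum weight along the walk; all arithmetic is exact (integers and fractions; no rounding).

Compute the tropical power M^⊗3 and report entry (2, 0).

M^⊗2:
  [82, 78, 61, 61, 61]
  [67, 67, 51, 51, 61]
  [65, 65, 25, 33, 61]
  [46, 28, 46, 46, 46]
  [65, 46, 57, 57, 57]
M^⊗3:
  [82, 78, 61, 61, 61]
  [67, 67, 61, 61, 61]
  [65, 65, 61, 61, 61]
  [46, 46, 46, 46, 46]
  [65, 65, 57, 57, 61]
Key observation: the optimum is the walk 2->0->0->0, with weight 65 min 82 min 82 = 65.
Optimal value attained by: walk 2->0->0->0.
Answer: (M^⊗3)[2][0] = 65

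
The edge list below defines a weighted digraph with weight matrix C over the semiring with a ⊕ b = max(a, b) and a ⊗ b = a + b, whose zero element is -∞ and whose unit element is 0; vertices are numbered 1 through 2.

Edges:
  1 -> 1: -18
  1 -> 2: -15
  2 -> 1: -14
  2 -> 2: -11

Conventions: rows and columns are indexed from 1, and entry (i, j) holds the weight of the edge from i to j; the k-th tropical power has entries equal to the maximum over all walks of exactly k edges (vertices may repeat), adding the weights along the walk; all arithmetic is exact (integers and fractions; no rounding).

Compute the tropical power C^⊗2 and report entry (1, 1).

C^⊗2:
  [-29, -26]
  [-25, -22]
Key observation: the optimum is the walk 1->2->1, with weight (-15) + (-14) = -29.
Optimal value attained by: walk 1->2->1.
Answer: (C^⊗2)[1][1] = -29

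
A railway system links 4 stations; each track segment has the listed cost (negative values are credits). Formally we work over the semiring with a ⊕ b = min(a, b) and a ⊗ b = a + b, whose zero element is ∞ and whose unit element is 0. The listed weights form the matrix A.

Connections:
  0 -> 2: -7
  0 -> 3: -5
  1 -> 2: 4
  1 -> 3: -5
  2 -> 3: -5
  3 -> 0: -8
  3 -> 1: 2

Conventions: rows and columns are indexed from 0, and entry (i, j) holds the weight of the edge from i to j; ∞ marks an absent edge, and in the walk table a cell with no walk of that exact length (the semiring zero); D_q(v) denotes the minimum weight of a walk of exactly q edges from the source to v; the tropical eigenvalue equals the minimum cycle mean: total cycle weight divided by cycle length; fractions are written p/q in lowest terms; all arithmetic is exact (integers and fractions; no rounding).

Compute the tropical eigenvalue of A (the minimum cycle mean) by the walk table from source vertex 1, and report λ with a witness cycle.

q=0: [∞, 0, ∞, ∞]
q=1: [∞, ∞, 4, -5]
q=2: [-13, -3, ∞, -1]
q=3: [-9, 1, -20, -18]
q=4: [-26, -16, -16, -25]
Optimal cycle mean attained by: cycle 0->2->3->0, total (-7) + (-5) + (-8), length 3.
Answer: λ = -20/3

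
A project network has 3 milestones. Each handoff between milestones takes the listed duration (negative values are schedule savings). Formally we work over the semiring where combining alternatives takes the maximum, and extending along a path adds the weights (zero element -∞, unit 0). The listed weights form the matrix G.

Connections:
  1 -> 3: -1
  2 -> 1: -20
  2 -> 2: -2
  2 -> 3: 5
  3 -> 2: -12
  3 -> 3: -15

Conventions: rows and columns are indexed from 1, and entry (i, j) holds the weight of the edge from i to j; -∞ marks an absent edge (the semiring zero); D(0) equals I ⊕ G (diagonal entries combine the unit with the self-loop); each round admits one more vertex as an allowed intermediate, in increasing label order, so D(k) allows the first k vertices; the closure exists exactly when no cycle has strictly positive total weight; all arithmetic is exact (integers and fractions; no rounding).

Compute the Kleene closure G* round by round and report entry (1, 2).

D(0):
  [0, -∞, -1]
  [-20, 0, 5]
  [-∞, -12, 0]
D(1):
  [0, -∞, -1]
  [-20, 0, 5]
  [-∞, -12, 0]
D(2):
  [0, -∞, -1]
  [-20, 0, 5]
  [-32, -12, 0]
D(3):
  [0, -13, -1]
  [-20, 0, 5]
  [-32, -12, 0]
Answer: G*[1][2] = -13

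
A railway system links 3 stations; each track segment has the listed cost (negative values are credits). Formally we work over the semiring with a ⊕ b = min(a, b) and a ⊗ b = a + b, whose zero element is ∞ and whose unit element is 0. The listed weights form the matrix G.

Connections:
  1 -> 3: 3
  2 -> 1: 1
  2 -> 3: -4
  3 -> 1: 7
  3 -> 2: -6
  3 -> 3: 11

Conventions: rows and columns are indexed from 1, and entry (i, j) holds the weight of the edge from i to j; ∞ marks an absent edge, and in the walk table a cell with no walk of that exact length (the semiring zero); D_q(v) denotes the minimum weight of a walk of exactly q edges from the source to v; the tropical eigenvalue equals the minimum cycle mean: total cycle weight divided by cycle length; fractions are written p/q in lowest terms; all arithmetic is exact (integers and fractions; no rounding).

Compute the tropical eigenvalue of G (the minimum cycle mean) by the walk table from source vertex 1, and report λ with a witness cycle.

q=0: [0, ∞, ∞]
q=1: [∞, ∞, 3]
q=2: [10, -3, 14]
q=3: [-2, 8, -7]
Optimal cycle mean attained by: cycle 2->3->2, total (-4) + (-6), length 2.
Answer: λ = -5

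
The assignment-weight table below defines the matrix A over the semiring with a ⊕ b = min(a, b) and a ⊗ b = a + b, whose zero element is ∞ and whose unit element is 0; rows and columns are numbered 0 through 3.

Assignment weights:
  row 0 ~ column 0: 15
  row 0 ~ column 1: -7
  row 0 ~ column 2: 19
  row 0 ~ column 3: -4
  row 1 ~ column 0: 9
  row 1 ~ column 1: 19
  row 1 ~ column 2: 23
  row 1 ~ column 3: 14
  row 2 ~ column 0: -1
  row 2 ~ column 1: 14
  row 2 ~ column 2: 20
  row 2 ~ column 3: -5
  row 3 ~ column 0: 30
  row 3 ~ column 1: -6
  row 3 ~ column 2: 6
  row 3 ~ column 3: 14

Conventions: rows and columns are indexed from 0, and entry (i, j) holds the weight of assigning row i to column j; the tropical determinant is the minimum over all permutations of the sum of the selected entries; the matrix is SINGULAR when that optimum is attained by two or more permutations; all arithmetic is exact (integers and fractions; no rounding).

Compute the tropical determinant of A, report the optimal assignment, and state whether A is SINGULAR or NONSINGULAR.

σ = (0, 1, 2, 3): 15 + 19 + 20 + 14 = 68
σ = (0, 1, 3, 2): 15 + 19 + (-5) + 6 = 35
σ = (0, 2, 1, 3): 15 + 23 + 14 + 14 = 66
σ = (0, 2, 3, 1): 15 + 23 + (-5) + (-6) = 27
σ = (0, 3, 1, 2): 15 + 14 + 14 + 6 = 49
σ = (0, 3, 2, 1): 15 + 14 + 20 + (-6) = 43
σ = (1, 0, 2, 3): (-7) + 9 + 20 + 14 = 36
σ = (1, 0, 3, 2): (-7) + 9 + (-5) + 6 = 3
σ = (1, 2, 0, 3): (-7) + 23 + (-1) + 14 = 29
σ = (1, 2, 3, 0): (-7) + 23 + (-5) + 30 = 41
σ = (1, 3, 0, 2): (-7) + 14 + (-1) + 6 = 12
σ = (1, 3, 2, 0): (-7) + 14 + 20 + 30 = 57
σ = (2, 0, 1, 3): 19 + 9 + 14 + 14 = 56
σ = (2, 0, 3, 1): 19 + 9 + (-5) + (-6) = 17
σ = (2, 1, 0, 3): 19 + 19 + (-1) + 14 = 51
σ = (2, 1, 3, 0): 19 + 19 + (-5) + 30 = 63
σ = (2, 3, 0, 1): 19 + 14 + (-1) + (-6) = 26
σ = (2, 3, 1, 0): 19 + 14 + 14 + 30 = 77
σ = (3, 0, 1, 2): (-4) + 9 + 14 + 6 = 25
σ = (3, 0, 2, 1): (-4) + 9 + 20 + (-6) = 19
σ = (3, 1, 0, 2): (-4) + 19 + (-1) + 6 = 20
σ = (3, 1, 2, 0): (-4) + 19 + 20 + 30 = 65
σ = (3, 2, 0, 1): (-4) + 23 + (-1) + (-6) = 12
σ = (3, 2, 1, 0): (-4) + 23 + 14 + 30 = 63
Optimal value attained by: σ = (1, 0, 3, 2).
Answer: det⊕(A) = 3; verdict: NONSINGULAR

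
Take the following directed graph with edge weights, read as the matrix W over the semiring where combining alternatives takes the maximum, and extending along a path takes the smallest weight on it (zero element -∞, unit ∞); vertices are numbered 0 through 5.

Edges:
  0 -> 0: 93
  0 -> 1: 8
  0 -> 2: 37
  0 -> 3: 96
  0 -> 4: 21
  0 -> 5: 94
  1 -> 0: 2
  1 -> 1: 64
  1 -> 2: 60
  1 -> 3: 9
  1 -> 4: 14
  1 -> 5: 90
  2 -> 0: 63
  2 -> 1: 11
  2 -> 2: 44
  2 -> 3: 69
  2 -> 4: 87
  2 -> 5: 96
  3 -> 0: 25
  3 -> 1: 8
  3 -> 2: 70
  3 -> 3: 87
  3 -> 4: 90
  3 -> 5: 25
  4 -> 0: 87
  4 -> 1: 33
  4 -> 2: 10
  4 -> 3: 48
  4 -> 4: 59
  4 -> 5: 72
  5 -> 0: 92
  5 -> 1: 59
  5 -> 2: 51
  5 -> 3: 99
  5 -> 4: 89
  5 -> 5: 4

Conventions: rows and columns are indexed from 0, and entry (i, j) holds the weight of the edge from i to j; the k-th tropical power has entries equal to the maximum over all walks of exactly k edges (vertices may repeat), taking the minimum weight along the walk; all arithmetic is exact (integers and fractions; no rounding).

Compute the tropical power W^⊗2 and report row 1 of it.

W^⊗2:
  [93, 59, 70, 94, 90, 93]
  [90, 64, 60, 90, 89, 64]
  [92, 59, 69, 96, 89, 72]
  [87, 33, 70, 87, 87, 72]
  [87, 59, 51, 87, 72, 87]
  [92, 59, 70, 92, 90, 92]
Answer: row 1 of W^⊗2 = [90, 64, 60, 90, 89, 64]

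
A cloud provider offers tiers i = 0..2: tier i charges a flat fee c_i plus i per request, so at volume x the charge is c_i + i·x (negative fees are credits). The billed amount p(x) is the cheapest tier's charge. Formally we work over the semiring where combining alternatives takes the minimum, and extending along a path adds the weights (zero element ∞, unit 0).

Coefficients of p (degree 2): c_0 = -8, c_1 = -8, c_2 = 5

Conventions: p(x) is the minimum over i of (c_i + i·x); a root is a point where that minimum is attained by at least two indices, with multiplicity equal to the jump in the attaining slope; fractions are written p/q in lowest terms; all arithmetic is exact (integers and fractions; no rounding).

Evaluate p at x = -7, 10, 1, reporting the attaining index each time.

p(-7) = min(-8+0·(-7)=-8, -8+1·(-7)=-15, 5+2·(-7)=-9) = -15 (attained by i=1)
p(10) = min(-8+0·10=-8, -8+1·10=2, 5+2·10=25) = -8 (attained by i=0)
p(1) = min(-8+0·1=-8, -8+1·1=-7, 5+2·1=7) = -8 (attained by i=0)
Answer: p(-7) = -15; p(10) = -8; p(1) = -8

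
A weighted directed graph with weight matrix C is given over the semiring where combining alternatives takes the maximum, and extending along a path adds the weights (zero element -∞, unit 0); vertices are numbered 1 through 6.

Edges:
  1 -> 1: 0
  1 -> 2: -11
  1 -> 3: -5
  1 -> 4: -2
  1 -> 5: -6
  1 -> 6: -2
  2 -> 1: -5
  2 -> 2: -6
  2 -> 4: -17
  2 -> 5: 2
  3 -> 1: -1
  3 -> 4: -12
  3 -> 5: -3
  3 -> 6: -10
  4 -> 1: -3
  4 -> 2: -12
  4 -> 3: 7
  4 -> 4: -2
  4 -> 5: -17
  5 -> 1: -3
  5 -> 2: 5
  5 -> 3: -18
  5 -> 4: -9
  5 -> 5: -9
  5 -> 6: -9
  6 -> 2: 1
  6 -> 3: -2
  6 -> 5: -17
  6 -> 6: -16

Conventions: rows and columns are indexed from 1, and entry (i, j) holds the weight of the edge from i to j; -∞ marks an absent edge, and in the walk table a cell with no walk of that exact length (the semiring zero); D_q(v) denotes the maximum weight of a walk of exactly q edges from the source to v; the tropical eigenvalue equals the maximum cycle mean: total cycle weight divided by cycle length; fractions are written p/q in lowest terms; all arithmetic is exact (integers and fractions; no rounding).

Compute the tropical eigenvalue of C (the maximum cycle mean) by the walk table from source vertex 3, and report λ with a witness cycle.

q=0: [-∞, -∞, 0, -∞, -∞, -∞]
q=1: [-1, -∞, -∞, -12, -3, -10]
q=2: [-1, 2, -5, -3, -7, -3]
q=3: [-1, -2, 4, -3, 4, -3]
q=4: [3, 9, 4, -3, 1, -3]
q=5: [4, 6, 4, 1, 11, 1]
q=6: [8, 16, 8, 2, 8, 2]
Optimal cycle mean attained by: cycle 2->5->2, total 2 + 5, length 2.
Answer: λ = 7/2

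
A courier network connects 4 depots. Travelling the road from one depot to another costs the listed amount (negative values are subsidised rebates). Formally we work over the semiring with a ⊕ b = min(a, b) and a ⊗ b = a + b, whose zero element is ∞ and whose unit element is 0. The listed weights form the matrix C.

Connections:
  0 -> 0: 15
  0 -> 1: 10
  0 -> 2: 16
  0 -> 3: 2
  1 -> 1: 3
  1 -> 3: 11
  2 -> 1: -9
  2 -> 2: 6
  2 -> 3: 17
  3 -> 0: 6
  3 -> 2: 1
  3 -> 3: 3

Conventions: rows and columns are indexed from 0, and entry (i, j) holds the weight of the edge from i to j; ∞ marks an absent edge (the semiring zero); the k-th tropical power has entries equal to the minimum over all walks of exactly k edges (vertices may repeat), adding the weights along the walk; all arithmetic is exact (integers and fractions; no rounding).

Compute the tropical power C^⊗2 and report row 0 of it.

C^⊗2:
  [8, 7, 3, 5]
  [17, 6, 12, 14]
  [23, -6, 12, 2]
  [9, -8, 4, 6]
Answer: row 0 of C^⊗2 = [8, 7, 3, 5]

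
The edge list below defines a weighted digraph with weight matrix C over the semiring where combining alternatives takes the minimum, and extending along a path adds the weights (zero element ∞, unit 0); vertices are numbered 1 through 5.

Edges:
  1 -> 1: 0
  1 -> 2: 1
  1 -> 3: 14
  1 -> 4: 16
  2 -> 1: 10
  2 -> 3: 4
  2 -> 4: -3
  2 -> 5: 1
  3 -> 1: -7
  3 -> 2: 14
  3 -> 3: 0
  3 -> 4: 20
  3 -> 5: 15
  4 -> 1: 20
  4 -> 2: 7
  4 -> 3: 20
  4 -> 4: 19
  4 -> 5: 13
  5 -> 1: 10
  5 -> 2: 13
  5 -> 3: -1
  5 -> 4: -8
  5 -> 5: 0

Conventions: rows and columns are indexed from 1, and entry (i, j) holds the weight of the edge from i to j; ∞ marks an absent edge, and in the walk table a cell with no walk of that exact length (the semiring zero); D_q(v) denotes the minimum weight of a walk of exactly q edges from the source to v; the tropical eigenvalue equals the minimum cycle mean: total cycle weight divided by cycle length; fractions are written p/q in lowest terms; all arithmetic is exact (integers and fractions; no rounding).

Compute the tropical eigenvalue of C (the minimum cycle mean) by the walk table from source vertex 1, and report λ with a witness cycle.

q=0: [0, ∞, ∞, ∞, ∞]
q=1: [0, 1, 14, 16, ∞]
q=2: [0, 1, 5, -2, 2]
q=3: [-2, 1, 1, -6, 2]
q=4: [-6, -1, 1, -6, 2]
q=5: [-6, -5, 1, -6, 0]
Optimal cycle mean attained by: cycle 1->2->5->3->1, total 1 + 1 + (-1) + (-7), length 4.
Answer: λ = -3/2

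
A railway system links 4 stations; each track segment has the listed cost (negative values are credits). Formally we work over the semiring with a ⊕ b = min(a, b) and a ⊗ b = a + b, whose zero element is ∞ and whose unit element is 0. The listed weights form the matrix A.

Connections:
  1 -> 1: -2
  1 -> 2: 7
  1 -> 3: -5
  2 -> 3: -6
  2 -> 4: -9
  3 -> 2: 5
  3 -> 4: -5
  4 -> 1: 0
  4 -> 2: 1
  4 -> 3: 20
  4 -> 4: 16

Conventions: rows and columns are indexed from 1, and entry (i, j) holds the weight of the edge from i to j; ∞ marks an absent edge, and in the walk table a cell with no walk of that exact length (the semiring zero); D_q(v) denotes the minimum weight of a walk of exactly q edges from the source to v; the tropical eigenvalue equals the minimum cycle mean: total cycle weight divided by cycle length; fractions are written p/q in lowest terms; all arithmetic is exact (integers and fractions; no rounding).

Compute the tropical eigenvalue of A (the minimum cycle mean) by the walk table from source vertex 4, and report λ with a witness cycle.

q=0: [∞, ∞, ∞, 0]
q=1: [0, 1, 20, 16]
q=2: [-2, 7, -5, -8]
q=3: [-8, -7, -7, -10]
q=4: [-10, -9, -13, -16]
Optimal cycle mean attained by: cycle 2->4->2, total (-9) + 1, length 2.
Answer: λ = -4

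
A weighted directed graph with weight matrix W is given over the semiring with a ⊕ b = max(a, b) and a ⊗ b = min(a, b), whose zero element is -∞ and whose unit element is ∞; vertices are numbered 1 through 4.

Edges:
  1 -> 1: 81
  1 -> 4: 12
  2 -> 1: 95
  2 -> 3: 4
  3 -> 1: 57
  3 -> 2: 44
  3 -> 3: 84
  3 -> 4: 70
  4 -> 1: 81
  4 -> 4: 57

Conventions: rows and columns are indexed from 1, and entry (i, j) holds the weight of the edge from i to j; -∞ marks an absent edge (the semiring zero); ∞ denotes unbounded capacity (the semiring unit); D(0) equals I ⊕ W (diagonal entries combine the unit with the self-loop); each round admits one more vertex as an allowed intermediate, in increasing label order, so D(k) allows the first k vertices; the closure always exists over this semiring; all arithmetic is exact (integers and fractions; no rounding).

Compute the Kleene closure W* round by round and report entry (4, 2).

D(0):
  [∞, -∞, -∞, 12]
  [95, ∞, 4, -∞]
  [57, 44, ∞, 70]
  [81, -∞, -∞, ∞]
D(1):
  [∞, -∞, -∞, 12]
  [95, ∞, 4, 12]
  [57, 44, ∞, 70]
  [81, -∞, -∞, ∞]
D(2):
  [∞, -∞, -∞, 12]
  [95, ∞, 4, 12]
  [57, 44, ∞, 70]
  [81, -∞, -∞, ∞]
D(3):
  [∞, -∞, -∞, 12]
  [95, ∞, 4, 12]
  [57, 44, ∞, 70]
  [81, -∞, -∞, ∞]
D(4):
  [∞, -∞, -∞, 12]
  [95, ∞, 4, 12]
  [70, 44, ∞, 70]
  [81, -∞, -∞, ∞]
Answer: W*[4][2] = -∞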